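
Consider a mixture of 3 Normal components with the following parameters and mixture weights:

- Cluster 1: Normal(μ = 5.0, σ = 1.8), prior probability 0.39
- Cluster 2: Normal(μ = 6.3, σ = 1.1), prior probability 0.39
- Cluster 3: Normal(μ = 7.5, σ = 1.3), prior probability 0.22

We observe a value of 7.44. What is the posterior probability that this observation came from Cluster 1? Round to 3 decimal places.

The responsibility of component k is P(Z=k) f_k(x) divided by Σ_j P(Z=j) f_j(x).
Component likelihoods at x = 7.44:
  p_1 = 0.0884347
  p_2 = 0.211978
  p_3 = 0.306552
Unnormalised posteriors:
  P(Z=1)·p_1 = 0.39 × 0.0884347 = 0.0344895
  P(Z=2)·p_2 = 0.39 × 0.211978 = 0.0826714
  P(Z=3)·p_3 = 0.22 × 0.306552 = 0.0674414
Sum: 0.0344895 + 0.0826714 + 0.0674414 = 0.184602
Responsibility of Cluster 1: 0.0344895 / 0.184602 ≈ 0.187

0.187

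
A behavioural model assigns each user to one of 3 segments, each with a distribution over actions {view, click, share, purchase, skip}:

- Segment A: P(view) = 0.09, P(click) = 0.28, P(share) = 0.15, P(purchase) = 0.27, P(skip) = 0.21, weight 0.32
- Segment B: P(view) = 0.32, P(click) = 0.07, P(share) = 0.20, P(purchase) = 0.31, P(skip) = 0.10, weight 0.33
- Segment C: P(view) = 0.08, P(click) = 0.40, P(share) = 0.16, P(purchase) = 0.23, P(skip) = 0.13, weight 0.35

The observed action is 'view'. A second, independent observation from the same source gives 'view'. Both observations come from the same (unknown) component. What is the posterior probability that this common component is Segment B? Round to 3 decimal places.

0.875

By Bayes' theorem, P(k | x) = π_k f_k(x) / Σ_j π_j f_j(x).
Since both observations come from the same component, the likelihood for component k is f_k(x₁)·f_k(x₂).
  f_A = [P(view | comp) = 0.09] × [0.09] = 0.0081
  f_B = [P(view | comp) = 0.32] × [0.32] = 0.1024
  f_C = [P(view | comp) = 0.08] × [0.08] = 0.0064
Multiply by the mixture weights:
  π_A·f_A = 0.32 × 0.0081 = 0.002592
  π_B·f_B = 0.33 × 0.1024 = 0.033792
  π_C·f_C = 0.35 × 0.0064 = 0.00224
Evidence: 0.002592 + 0.033792 + 0.00224 = 0.038624
P(Segment B | x₁, x₂) ≈ 0.875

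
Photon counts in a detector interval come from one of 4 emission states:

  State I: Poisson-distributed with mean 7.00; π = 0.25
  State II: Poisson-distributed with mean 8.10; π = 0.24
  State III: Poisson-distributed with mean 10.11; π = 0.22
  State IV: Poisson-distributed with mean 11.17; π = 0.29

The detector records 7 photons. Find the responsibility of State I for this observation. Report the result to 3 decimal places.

Posterior ∝ prior × likelihood, so P(k | x) ∝ P(Z=k) f_k(x); normalise over all components.
Component likelihoods at x = 7 photons:
  p_I = e^(−7.00)·7.00^7/7! = 0.149003
  p_II = e^(−8.10)·8.10^7/7! = 0.137778
  p_III = e^(−10.11)·10.11^7/7! = 0.0871185
  p_IV = e^(−11.17)·11.17^7/7! = 0.0606558
Weight by the priors:
  P(Z=I)·p_I = 0.25 × 0.149003 = 0.0372507
  P(Z=II)·p_II = 0.24 × 0.137778 = 0.0330667
  P(Z=III)·p_III = 0.22 × 0.0871185 = 0.0191661
  P(Z=IV)·p_IV = 0.29 × 0.0606558 = 0.0175902
Evidence: 0.0372507 + 0.0330667 + 0.0191661 + 0.0175902 = 0.107074
So the posterior for State I is 0.0372507 / 0.107074 ≈ 0.348.

0.348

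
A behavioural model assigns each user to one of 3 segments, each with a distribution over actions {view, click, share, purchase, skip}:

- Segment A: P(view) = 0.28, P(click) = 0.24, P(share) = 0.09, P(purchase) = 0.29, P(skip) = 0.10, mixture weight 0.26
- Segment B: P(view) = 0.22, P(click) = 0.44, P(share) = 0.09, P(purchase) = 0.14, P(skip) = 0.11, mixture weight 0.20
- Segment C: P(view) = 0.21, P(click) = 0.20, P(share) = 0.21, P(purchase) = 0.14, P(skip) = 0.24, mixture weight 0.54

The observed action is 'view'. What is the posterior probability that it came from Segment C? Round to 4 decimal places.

0.4926

Apply Bayes' rule: the posterior for each component is proportional to its prior times its likelihood at x.
Component likelihoods at x = 'view':
  L_A = P(view | comp) = 0.28
  L_B = P(view | comp) = 0.22
  L_C = P(view | comp) = 0.21
Unnormalised posteriors:
  π_A·L_A = 0.26 × 0.28 = 0.0728
  π_B·L_B = 0.20 × 0.22 = 0.044
  π_C·L_C = 0.54 × 0.21 = 0.1134
Denominator: 0.0728 + 0.044 + 0.1134 = 0.2302
So the posterior for Segment C is 0.1134 / 0.2302 ≈ 0.4926.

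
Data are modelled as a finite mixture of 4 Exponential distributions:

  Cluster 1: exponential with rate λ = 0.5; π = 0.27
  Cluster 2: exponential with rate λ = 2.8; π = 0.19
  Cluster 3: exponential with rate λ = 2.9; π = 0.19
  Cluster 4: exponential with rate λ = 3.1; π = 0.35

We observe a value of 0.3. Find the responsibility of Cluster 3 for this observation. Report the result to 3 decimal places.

Apply Bayes' rule: the posterior for each component is proportional to its prior times its likelihood at x.
Exponential densities:
  p_1 = 0.430354
  p_2 = 1.20879
  p_3 = 1.21496
  p_4 = 1.22312
Prior × likelihood for each component:
  π_1·p_1 = 0.27 × 0.430354 = 0.116196
  π_2·p_2 = 0.19 × 1.20879 = 0.22967
  π_3·p_3 = 0.19 × 1.21496 = 0.230842
  π_4·p_4 = 0.35 × 1.22312 = 0.428091
Evidence: 0.116196 + 0.22967 + 0.230842 + 0.428091 = 1.0048
P(Cluster 3 | the observation) = 0.230842 / 1.0048 ≈ 0.230

0.230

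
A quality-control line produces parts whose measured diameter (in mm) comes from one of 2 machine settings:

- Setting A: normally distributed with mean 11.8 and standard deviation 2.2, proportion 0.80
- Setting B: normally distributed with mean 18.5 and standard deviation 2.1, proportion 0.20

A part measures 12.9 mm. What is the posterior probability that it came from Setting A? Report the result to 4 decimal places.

0.9916

P(component k | x) = π_k·f_k(x) / marginal(x), where marginal(x) = Σ_j π_j·f_j(x).
Evaluate each component's likelihood at the observed value:
  p_A = (1/(2.2·√(2π)))·exp(−(12.9−11.8)²/(2·2.2²)) = 0.181337·exp(-0.12500) = 0.16003
  p_B = (1/(2.1·√(2π)))·exp(−(12.9−18.5)²/(2·2.1²)) = 0.189973·exp(-3.55556) = 0.00542666
Unnormalised posteriors:
  π_A·p_A = 0.80 × 0.16003 = 0.128024
  π_B·p_B = 0.20 × 0.00542666 = 0.00108533
Normaliser: 0.128024 + 0.00108533 = 0.129109
P(Setting A | the observation) = 0.128024 / 0.129109 ≈ 0.9916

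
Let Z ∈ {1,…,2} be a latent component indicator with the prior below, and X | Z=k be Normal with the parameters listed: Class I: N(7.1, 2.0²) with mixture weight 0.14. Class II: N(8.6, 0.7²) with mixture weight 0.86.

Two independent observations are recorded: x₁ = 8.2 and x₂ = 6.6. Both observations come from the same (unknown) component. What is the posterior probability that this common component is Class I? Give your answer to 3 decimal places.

Apply Bayes' rule: the posterior for each component is proportional to its prior times its likelihood at x.
Since both observations come from the same component, the likelihood for component k is f_k(x₁)·f_k(x₂).
  p_I = [0.171472] × [0.193334] = 0.0331514
  p_II = [0.484068] × [0.00962014] = 0.00465681
Unnormalised posteriors:
  π_I·p_I = 0.14 × 0.0331514 = 0.00464119
  π_II·p_II = 0.86 × 0.00465681 = 0.00400485
Denominator: 0.00464119 + 0.00400485 = 0.00864605
P(Class I | x₁,x₂) = 0.00464119 / 0.00864605 ≈ 0.537

0.537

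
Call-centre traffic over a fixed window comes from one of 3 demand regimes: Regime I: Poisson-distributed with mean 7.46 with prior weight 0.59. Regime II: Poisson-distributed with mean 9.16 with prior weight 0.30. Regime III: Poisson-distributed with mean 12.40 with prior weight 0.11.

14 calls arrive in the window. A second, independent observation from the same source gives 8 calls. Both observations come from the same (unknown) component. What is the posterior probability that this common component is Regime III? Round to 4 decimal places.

0.2112

By Bayes' theorem, P(k | x) = P(Z=k) f_k(x) / Σ_j P(Z=j) f_j(x).
Since both observations come from the same component, the likelihood for component k is f_k(x₁)·f_k(x₂).
  L_I = [e^(−7.46)·7.46^14/14! = 0.0109169] × [0.136947] = 0.00149504
  L_II = [e^(−9.16)·9.16^14/14! = 0.0353176] × [0.129272] = 0.00456559
  L_III = [e^(−12.40)·12.40^14/14! = 0.0959939] × [0.0570954] = 0.00548081
Weight by the priors:
  P(Z=I)·L_I = 0.59 × 0.00149504 = 0.000882071
  P(Z=II)·L_II = 0.30 × 0.00456559 = 0.00136968
  P(Z=III)·L_III = 0.11 × 0.00548081 = 0.00060289
Normaliser: 0.000882071 + 0.00136968 + 0.00060289 = 0.00285464
Responsibility of Regime III: 0.00060289 / 0.00285464 ≈ 0.2112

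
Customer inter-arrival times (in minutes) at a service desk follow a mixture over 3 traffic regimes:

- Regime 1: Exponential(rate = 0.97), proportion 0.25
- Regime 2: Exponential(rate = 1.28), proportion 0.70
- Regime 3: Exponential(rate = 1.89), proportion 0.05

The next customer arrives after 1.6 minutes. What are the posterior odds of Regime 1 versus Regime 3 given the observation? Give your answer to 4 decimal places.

Since P(k|x) ∝ w_k f_k(x), the posterior odds are w_i f_i(x) / (w_j f_j(x)).
Evaluate each component's likelihood at the observed value:
  L_1 = 0.205469
  L_2 = 0.165111
  L_3 = 0.0918661
Odds = (0.25/0.05) × (0.205469/0.0918661) = 5 × 2.23662 ≈ 11.1831

11.1831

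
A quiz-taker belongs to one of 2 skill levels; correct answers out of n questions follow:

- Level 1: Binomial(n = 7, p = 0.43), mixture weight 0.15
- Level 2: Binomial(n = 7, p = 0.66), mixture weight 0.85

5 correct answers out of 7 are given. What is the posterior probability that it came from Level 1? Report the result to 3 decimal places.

Apply Bayes' rule: the posterior for each component is proportional to its prior times its likelihood at x.
Evaluate each component's likelihood at the observed value:
  L_1 = C(7,5)·0.43^5·0.57^2 = 21·0.0147008·0.3249 = 0.100302
  L_2 = C(7,5)·0.66^5·0.34^2 = 21·0.125233·0.1156 = 0.304016
Prior × likelihood for each component:
  w_1·L_1 = 0.15 × 0.100302 = 0.0150454
  w_2·L_2 = 0.85 × 0.304016 = 0.258414
Normaliser: 0.0150454 + 0.258414 = 0.273459
Responsibility of Level 1: 0.0150454 / 0.273459 ≈ 0.055

0.055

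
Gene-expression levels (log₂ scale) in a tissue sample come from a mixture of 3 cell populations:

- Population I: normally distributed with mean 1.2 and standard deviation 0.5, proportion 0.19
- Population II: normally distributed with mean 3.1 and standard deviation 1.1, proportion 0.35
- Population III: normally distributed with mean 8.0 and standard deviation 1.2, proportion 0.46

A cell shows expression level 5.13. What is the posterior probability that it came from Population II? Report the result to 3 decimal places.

0.725

P(component k | x) = π_k·f_k(x) / marginal(x), where marginal(x) = Σ_j π_j·f_j(x).
Component likelihoods at x = 5.13:
  f_I = (1/(0.5·√(2π)))·exp(−(5.13−1.2)²/(2·0.5²)) = 0.797885·exp(-30.88980) = 3.06669e-14
  f_II = (1/(1.1·√(2π)))·exp(−(5.13−3.1)²/(2·1.1²)) = 0.362675·exp(-1.70285) = 0.0660661
  f_III = (1/(1.2·√(2π)))·exp(−(5.13−8.0)²/(2·1.2²)) = 0.332452·exp(-2.86003) = 0.0190384
Multiply by the mixture weights:
  π_I·f_I = 0.19 × 3.06669e-14 = 5.82672e-15
  π_II·f_II = 0.35 × 0.0660661 = 0.0231231
  π_III·f_III = 0.46 × 0.0190384 = 0.00875769
Denominator: 5.82672e-15 + 0.0231231 + 0.00875769 = 0.0318808
P(Population II | 5.13) = 0.0231231 / 0.0318808 ≈ 0.725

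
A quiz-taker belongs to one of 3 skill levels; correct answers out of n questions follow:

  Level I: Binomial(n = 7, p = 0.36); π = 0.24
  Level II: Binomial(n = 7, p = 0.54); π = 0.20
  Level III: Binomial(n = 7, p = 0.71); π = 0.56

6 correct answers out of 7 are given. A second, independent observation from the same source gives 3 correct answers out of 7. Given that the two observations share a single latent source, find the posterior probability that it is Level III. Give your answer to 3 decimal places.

Posterior ∝ prior × likelihood, so P(k | x) ∝ π_k f_k(x); normalise over all components.
Since both observations come from the same component, the likelihood for component k is f_k(x₁)·f_k(x₂).
  L_I = [C(7,6)·0.36^6·0.64^1 = 7·0.00217678·0.64 = 0.00975198] × [0.273965] = 0.0026717
  L_II = [C(7,6)·0.54^6·0.46^1 = 7·0.0247949·0.46 = 0.0798396] × [0.246763] = 0.0197015
  L_III = [C(7,6)·0.71^6·0.29^1 = 7·0.1281·0.29 = 0.260044] × [0.0886003] = 0.0230399
Unnormalised posteriors:
  π_I·L_I = 0.24 × 0.0026717 = 0.000641209
  π_II·L_II = 0.20 × 0.0197015 = 0.0039403
  π_III·L_III = 0.56 × 0.0230399 = 0.0129024
Denominator: 0.000641209 + 0.0039403 + 0.0129024 = 0.0174839
P(Level III | data) ≈ 0.738

0.738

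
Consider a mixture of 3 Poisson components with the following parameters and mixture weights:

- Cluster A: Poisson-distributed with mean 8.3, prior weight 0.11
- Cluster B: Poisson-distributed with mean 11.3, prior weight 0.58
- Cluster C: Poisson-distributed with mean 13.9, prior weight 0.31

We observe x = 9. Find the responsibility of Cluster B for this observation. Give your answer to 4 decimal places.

0.6698

The responsibility of component k is π_k f_k(x) divided by Σ_j π_j f_j(x).
Component likelihoods at x = 9:
  f_A = e^(−8.3)·8.3^9/9! = 0.128025
  f_B = e^(−11.3)·11.3^9/9! = 0.102427
  f_C = e^(−13.9)·13.9^9/9! = 0.0490543
Multiply by the mixture weights:
  π_A·f_A = 0.11 × 0.128025 = 0.0140828
  π_B·f_B = 0.58 × 0.102427 = 0.0594078
  π_C·f_C = 0.31 × 0.0490543 = 0.0152068
Marginal: 0.0140828 + 0.0594078 + 0.0152068 = 0.0886974
P(Cluster B | data) = 0.0594078 / 0.0886974 ≈ 0.6698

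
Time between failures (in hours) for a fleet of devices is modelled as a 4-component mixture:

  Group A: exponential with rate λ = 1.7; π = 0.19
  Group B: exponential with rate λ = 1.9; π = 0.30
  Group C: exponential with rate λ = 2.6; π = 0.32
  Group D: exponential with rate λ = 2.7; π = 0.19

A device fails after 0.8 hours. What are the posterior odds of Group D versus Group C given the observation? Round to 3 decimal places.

Posterior odds = (π_i f_i(x)) / (π_j f_j(x)); the normalising sum cancels.
Component likelihoods at x = 0.8 hours:
  p_A = 0.436323
  p_B = 0.415553
  p_C = 0.324819
  p_D = 0.311378
Posterior odds = (π_D·p_D) / (π_C·p_C) = (0.19·0.311378) / (0.32·0.324819) = 0.0591618 / 0.103942 ≈ 0.569

0.569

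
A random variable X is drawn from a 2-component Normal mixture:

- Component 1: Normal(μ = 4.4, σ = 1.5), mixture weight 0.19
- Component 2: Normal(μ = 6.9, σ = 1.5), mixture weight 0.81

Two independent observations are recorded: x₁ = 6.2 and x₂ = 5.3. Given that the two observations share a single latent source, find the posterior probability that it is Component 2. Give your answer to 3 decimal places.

P(component k | x) = w_k·f_k(x) / marginal(x), where marginal(x) = Σ_j w_j·f_j(x).
Since both observations come from the same component, the likelihood for component k is f_k(x₁)·f_k(x₂).
  L_1 = [(1/(1.5·√(2π)))·exp(−(6.2−4.4)²/(2·1.5²)) = 0.265962·exp(-0.72000) = 0.129457] × [0.22215] = 0.0287589
  L_2 = [(1/(1.5·√(2π)))·exp(−(6.2−6.9)²/(2·1.5²)) = 0.265962·exp(-0.10889) = 0.238522] × [0.150575] = 0.0359155
Prior × likelihood for each component:
  w_1·L_1 = 0.19 × 0.0287589 = 0.00546419
  w_2·L_2 = 0.81 × 0.0359155 = 0.0290916
Denominator: 0.00546419 + 0.0290916 = 0.0345558
P(Component 2 | x₁,x₂) ≈ 0.842

0.842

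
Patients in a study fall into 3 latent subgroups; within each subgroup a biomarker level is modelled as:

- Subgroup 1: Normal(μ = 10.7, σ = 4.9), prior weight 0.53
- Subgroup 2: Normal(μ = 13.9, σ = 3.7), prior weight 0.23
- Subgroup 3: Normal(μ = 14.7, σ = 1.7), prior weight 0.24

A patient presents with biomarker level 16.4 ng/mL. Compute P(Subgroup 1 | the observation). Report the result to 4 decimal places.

By Bayes' theorem, P(k | x) = w_k f_k(x) / Σ_j w_j f_j(x).
Evaluate each component's likelihood at the observed value:
  p_1 = (1/(4.9·√(2π)))·exp(−(16.4−10.7)²/(2·4.9²)) = 0.081417·exp(-0.67659) = 0.0413879
  p_2 = (1/(3.7·√(2π)))·exp(−(16.4−13.9)²/(2·3.7²)) = 0.107822·exp(-0.22827) = 0.0858168
  p_3 = (1/(1.7·√(2π)))·exp(−(16.4−14.7)²/(2·1.7²)) = 0.234672·exp(-0.50000) = 0.142336
Prior × likelihood for each component:
  w_1·p_1 = 0.53 × 0.0413879 = 0.0219356
  w_2·p_2 = 0.23 × 0.0858168 = 0.0197379
  w_3·p_3 = 0.24 × 0.142336 = 0.0341606
Evidence: 0.0219356 + 0.0197379 + 0.0341606 = 0.075834
P(Subgroup 1 | 16.4 ng/mL) ≈ 0.2893

0.2893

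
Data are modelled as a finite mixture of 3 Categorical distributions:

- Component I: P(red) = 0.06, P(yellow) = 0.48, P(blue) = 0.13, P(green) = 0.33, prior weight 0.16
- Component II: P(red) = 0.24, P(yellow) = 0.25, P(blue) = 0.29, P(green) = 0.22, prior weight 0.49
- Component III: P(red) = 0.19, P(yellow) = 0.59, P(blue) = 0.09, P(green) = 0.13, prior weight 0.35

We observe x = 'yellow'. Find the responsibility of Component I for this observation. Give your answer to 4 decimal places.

Posterior ∝ prior × likelihood, so P(k | x) ∝ w_k f_k(x); normalise over all components.
Categorical probabilities:
  f_I = 0.48
  f_II = 0.25
  f_III = 0.59
Weight by the priors:
  w_I·f_I = 0.16 × 0.48 = 0.0768
  w_II·f_II = 0.49 × 0.25 = 0.1225
  w_III·f_III = 0.35 × 0.59 = 0.2065
Evidence: 0.0768 + 0.1225 + 0.2065 = 0.4058
P(Component I | the observation) ≈ 0.1893

0.1893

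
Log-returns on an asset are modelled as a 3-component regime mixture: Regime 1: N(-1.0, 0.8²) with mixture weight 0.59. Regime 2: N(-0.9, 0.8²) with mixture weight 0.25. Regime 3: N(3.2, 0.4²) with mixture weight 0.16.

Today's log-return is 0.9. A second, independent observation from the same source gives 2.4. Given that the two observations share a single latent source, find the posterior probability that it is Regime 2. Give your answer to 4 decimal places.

By Bayes' theorem, P(k | x) = π_k f_k(x) / Σ_j π_j f_j(x).
Since both observations come from the same component, the likelihood for component k is f_k(x₁)·f_k(x₂).
  f_1 = [(1/(0.8·√(2π)))·exp(−(0.9−-1.0)²/(2·0.8²)) = 0.498678·exp(-2.82031) = 0.0297149] × [5.96483e-05] = 1.77244e-06
  f_2 = [(1/(0.8·√(2π)))·exp(−(0.9−-0.9)²/(2·0.8²)) = 0.498678·exp(-2.53125) = 0.0396746] × [0.000100676] = 3.99426e-06
  f_3 = [(1/(0.4·√(2π)))·exp(−(0.9−3.2)²/(2·0.4²)) = 0.997356·exp(-16.53125) = 6.59811e-08] × [0.134977] = 8.90596e-09
Multiply by the mixture weights:
  π_1·f_1 = 0.59 × 1.77244e-06 = 1.04574e-06
  π_2·f_2 = 0.25 × 3.99426e-06 = 9.98565e-07
  π_3·f_3 = 0.16 × 8.90596e-09 = 1.42495e-09
Denominator: 1.04574e-06 + 9.98565e-07 + 1.42495e-09 = 2.04573e-06
P(Regime 2 | x₁,x₂) ≈ 0.4881

0.4881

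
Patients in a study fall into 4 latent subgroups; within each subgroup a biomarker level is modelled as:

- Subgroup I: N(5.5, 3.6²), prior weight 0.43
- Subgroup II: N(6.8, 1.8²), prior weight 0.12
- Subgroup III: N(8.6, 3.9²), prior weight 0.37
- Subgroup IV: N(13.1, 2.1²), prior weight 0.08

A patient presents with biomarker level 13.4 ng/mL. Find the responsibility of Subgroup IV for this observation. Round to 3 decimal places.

Posterior ∝ prior × likelihood, so P(k | x) ∝ π_k f_k(x); normalise over all components.
Normal densities:
  p_I = 0.00997508
  p_II = 0.000266817
  p_III = 0.0479637
  p_IV = 0.188044
Unnormalised posteriors:
  π_I·p_I = 0.43 × 0.00997508 = 0.00428928
  π_II·p_II = 0.12 × 0.000266817 = 3.2018e-05
  π_III·p_III = 0.37 × 0.0479637 = 0.0177466
  π_IV·p_IV = 0.08 × 0.188044 = 0.0150435
Normaliser: 0.00428928 + 3.2018e-05 + 0.0177466 + 0.0150435 = 0.0371114
P(Subgroup IV | the observation) ≈ 0.405

0.405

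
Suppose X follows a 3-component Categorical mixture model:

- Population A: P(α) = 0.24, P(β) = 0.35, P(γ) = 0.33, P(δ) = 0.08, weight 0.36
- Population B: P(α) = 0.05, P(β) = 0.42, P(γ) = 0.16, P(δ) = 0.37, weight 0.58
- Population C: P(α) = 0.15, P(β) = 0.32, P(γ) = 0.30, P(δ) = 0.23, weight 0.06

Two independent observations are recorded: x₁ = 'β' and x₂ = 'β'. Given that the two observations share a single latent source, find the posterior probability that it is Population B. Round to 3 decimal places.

Apply Bayes' rule: the posterior for each component is proportional to its prior times its likelihood at x.
Since both observations come from the same component, the likelihood for component k is f_k(x₁)·f_k(x₂).
  f_A = [0.35] × [0.35] = 0.1225
  f_B = [0.42] × [0.42] = 0.1764
  f_C = [0.32] × [0.32] = 0.1024
Prior × likelihood for each component:
  π_A·f_A = 0.36 × 0.1225 = 0.0441
  π_B·f_B = 0.58 × 0.1764 = 0.102312
  π_C·f_C = 0.06 × 0.1024 = 0.006144
Evidence: 0.0441 + 0.102312 + 0.006144 = 0.152556
P(Population B | x) ≈ 0.671

0.671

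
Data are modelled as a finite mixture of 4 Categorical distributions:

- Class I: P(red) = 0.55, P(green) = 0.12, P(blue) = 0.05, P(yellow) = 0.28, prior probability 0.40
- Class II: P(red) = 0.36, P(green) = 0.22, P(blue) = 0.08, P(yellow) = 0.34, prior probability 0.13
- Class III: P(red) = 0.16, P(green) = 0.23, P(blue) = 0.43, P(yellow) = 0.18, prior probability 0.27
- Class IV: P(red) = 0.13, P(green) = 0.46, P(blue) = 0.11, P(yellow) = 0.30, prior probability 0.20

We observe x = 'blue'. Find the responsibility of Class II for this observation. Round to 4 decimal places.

By Bayes' theorem, P(k | x) = π_k f_k(x) / Σ_j π_j f_j(x).
Categorical probabilities:
  p_I = 0.05
  p_II = 0.08
  p_III = 0.43
  p_IV = 0.11
Unnormalised posteriors:
  π_I·p_I = 0.40 × 0.05 = 0.02
  π_II·p_II = 0.13 × 0.08 = 0.0104
  π_III·p_III = 0.27 × 0.43 = 0.1161
  π_IV·p_IV = 0.20 × 0.11 = 0.022
Sum: 0.02 + 0.0104 + 0.1161 + 0.022 = 0.1685
P(Class II | 'blue') = 0.0104 / 0.1685 ≈ 0.0617

0.0617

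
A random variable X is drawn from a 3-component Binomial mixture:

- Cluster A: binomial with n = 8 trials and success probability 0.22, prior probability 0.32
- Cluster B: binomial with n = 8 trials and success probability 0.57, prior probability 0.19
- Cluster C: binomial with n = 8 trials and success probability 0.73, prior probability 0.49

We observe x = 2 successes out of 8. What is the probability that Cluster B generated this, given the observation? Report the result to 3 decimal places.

Apply Bayes' rule: the posterior for each component is proportional to its prior times its likelihood at x.
Component likelihoods at x = 2 successes out of 8:
  f_A = C(8,2)·0.22^2·0.78^6 = 28·0.0484·0.2252 = 0.30519
  f_B = C(8,2)·0.57^2·0.43^6 = 28·0.3249·0.00632136 = 0.0575067
  f_C = C(8,2)·0.73^2·0.27^6 = 28·0.5329·0.00038742 = 0.00578078
Prior × likelihood for each component:
  P(Z=A)·f_A = 0.32 × 0.30519 = 0.097661
  P(Z=B)·f_B = 0.19 × 0.0575067 = 0.0109263
  P(Z=C)·f_C = 0.49 × 0.00578078 = 0.00283258
Evidence: 0.097661 + 0.0109263 + 0.00283258 = 0.11142
So the posterior for Cluster B is 0.0109263 / 0.11142 ≈ 0.098.

0.098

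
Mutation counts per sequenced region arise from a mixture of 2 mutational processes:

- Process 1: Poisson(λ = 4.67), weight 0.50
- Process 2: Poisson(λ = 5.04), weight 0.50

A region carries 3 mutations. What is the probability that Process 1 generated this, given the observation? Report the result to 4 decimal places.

P(component k | x) = P(Z=k)·f_k(x) / marginal(x), where marginal(x) = Σ_j P(Z=j)·f_j(x).
Component likelihoods at x = 3 mutations:
  L_1 = 0.15909
  L_2 = 0.138133
Multiply by the mixture weights:
  P(Z=1)·L_1 = 0.50 × 0.15909 = 0.0795452
  P(Z=2)·L_2 = 0.50 × 0.138133 = 0.0690663
Sum: 0.0795452 + 0.0690663 = 0.148612
Responsibility of Process 1: 0.0795452 / 0.148612 ≈ 0.5353

0.5353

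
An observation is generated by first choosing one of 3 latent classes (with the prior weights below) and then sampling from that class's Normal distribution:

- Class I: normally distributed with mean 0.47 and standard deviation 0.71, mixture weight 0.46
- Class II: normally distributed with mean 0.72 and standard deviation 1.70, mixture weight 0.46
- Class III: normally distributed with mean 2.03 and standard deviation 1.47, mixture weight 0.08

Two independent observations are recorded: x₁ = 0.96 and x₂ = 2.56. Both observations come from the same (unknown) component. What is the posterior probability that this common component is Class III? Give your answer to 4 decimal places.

P(component k | x) = w_k·f_k(x) / marginal(x), where marginal(x) = Σ_j w_j·f_j(x).
Since both observations come from the same component, the likelihood for component k is f_k(x₁)·f_k(x₂).
  f_I = [(1/(0.71·√(2π)))·exp(−(0.96−0.47)²/(2·0.71²)) = 0.561891·exp(-0.23815) = 0.442818] × [0.00737971] = 0.00326787
  f_II = [(1/(1.70·√(2π)))·exp(−(0.96−0.72)²/(2·1.70²)) = 0.234672·exp(-0.00997) = 0.232345] × [0.13064] = 0.0303535
  f_III = [(1/(1.47·√(2π)))·exp(−(0.96−2.03)²/(2·1.47²)) = 0.271389·exp(-0.26491) = 0.20823] × [0.254311] = 0.0529551
Prior × likelihood for each component:
  w_I·f_I = 0.46 × 0.00326787 = 0.00150322
  w_II·f_II = 0.46 × 0.0303535 = 0.0139626
  w_III·f_III = 0.08 × 0.0529551 = 0.00423641
Denominator: 0.00150322 + 0.0139626 + 0.00423641 = 0.0197022
Responsibility of Class III: 0.00423641 / 0.0197022 ≈ 0.2150

0.2150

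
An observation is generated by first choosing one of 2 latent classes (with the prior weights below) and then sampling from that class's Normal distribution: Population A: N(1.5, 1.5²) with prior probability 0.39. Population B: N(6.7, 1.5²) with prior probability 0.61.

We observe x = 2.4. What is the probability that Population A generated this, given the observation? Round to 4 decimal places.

By Bayes' theorem, P(k | x) = w_k f_k(x) / Σ_j w_j f_j(x).
Component likelihoods at x = 2.4:
  f_A = (1/(1.5·√(2π)))·exp(−(2.4−1.5)²/(2·1.5²)) = 0.265962·exp(-0.18000) = 0.22215
  f_B = (1/(1.5·√(2π)))·exp(−(2.4−6.7)²/(2·1.5²)) = 0.265962·exp(-4.10889) = 0.00436869
Multiply by the mixture weights:
  w_A·f_A = 0.39 × 0.22215 = 0.0866384
  w_B·f_B = 0.61 × 0.00436869 = 0.0026649
Normaliser: 0.0866384 + 0.0026649 = 0.0893033
P(Population A | the observation) ≈ 0.9702

0.9702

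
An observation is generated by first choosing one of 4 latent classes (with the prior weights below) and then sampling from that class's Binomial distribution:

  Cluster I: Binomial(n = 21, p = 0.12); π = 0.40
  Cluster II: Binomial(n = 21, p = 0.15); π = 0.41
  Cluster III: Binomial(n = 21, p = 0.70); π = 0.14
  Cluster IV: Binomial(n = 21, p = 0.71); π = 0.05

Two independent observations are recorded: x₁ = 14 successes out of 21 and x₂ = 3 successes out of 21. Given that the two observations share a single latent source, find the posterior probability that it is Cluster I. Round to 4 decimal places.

0.0342

Posterior ∝ prior × likelihood, so P(k | x) ∝ π_k f_k(x); normalise over all components.
Since both observations come from the same component, the likelihood for component k is f_k(x₁)·f_k(x₂).
  f_I = [6.10128e-09] × [0.230188] = 1.40444e-09
  f_II = [1.08822e-07] × [0.240805] = 2.62048e-08
  f_III = [0.172475] × [1.76737e-07] = 3.04828e-08
  f_IV = [0.165923] × [1.00182e-07] = 1.66226e-08
Multiply by the mixture weights:
  π_I·f_I = 0.40 × 1.40444e-09 = 5.61778e-10
  π_II·f_II = 0.41 × 2.62048e-08 = 1.0744e-08
  π_III·f_III = 0.14 × 3.04828e-08 = 4.26759e-09
  π_IV·f_IV = 0.05 × 1.66226e-08 = 8.31129e-10
Denominator: 5.61778e-10 + 1.0744e-08 + 4.26759e-09 + 8.31129e-10 = 1.64045e-08
P(Cluster I | data) ≈ 0.0342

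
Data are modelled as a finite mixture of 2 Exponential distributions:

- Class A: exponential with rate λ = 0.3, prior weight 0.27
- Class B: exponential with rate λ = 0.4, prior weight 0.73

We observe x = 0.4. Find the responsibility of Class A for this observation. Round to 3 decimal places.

By Bayes' theorem, P(k | x) = π_k f_k(x) / Σ_j π_j f_j(x).
Evaluate each component's likelihood at the observed value:
  L_A = 0.3·e^(−0.3·0.4) = 0.3·e^(−0.1200) = 0.266076
  L_B = 0.4·e^(−0.4·0.4) = 0.4·e^(−0.1600) = 0.340858
Weight by the priors:
  π_A·L_A = 0.27 × 0.266076 = 0.0718406
  π_B·L_B = 0.73 × 0.340858 = 0.248826
Marginal: 0.0718406 + 0.248826 = 0.320667
P(Class A | x) ≈ 0.224

0.224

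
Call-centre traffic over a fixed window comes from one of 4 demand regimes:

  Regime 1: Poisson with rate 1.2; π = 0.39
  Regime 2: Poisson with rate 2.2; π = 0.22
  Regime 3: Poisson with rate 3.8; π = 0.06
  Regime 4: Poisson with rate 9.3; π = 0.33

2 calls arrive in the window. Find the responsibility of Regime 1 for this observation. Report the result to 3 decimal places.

P(component k | x) = π_k·f_k(x) / marginal(x), where marginal(x) = Σ_j π_j·f_j(x).
Component likelihoods at x = 2 calls:
  L_1 = e^(−1.2)·1.2^2/2! = 0.21686
  L_2 = e^(−2.2)·2.2^2/2! = 0.268144
  L_3 = e^(−3.8)·3.8^2/2! = 0.161517
  L_4 = e^(−9.3)·9.3^2/2! = 0.00395364
Prior × likelihood for each component:
  π_1·L_1 = 0.39 × 0.21686 = 0.0845753
  π_2·L_2 = 0.22 × 0.268144 = 0.0589916
  π_3·L_3 = 0.06 × 0.161517 = 0.00969102
  π_4·L_4 = 0.33 × 0.00395364 = 0.0013047
Evidence: 0.0845753 + 0.0589916 + 0.00969102 + 0.0013047 = 0.154563
Responsibility of Regime 1: 0.0845753 / 0.154563 ≈ 0.547

0.547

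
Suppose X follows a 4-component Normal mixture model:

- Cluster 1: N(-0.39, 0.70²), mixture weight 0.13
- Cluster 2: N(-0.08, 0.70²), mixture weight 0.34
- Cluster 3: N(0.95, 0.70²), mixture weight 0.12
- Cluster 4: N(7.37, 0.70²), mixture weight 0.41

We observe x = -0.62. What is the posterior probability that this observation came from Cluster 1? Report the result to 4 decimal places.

0.3196

P(component k | x) = w_k·f_k(x) / marginal(x), where marginal(x) = Σ_j w_j·f_j(x).
Component likelihoods at x = -0.62:
  p_1 = 0.539969
  p_2 = 0.423241
  p_3 = 0.0460758
  p_4 = 2.91464e-29
Prior × likelihood for each component:
  w_1·p_1 = 0.13 × 0.539969 = 0.070196
  w_2·p_2 = 0.34 × 0.423241 = 0.143902
  w_3·p_3 = 0.12 × 0.0460758 = 0.00552909
  w_4·p_4 = 0.41 × 2.91464e-29 = 1.195e-29
Denominator: 0.070196 + 0.143902 + 0.00552909 + 1.195e-29 = 0.219627
P(Cluster 1 | the observation) ≈ 0.3196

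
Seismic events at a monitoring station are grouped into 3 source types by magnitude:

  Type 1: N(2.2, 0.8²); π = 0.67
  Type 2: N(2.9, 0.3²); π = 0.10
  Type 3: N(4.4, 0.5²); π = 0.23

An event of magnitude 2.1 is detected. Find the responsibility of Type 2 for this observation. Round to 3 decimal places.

0.011

Apply Bayes' rule: the posterior for each component is proportional to its prior times its likelihood at x.
Normal densities:
  f_1 = 0.494797
  f_2 = 0.0379866
  f_3 = 2.02817e-05
Weight by the priors:
  π_1·f_1 = 0.67 × 0.494797 = 0.331514
  π_2·f_2 = 0.10 × 0.0379866 = 0.00379866
  π_3·f_3 = 0.23 × 2.02817e-05 = 4.66479e-06
Evidence: 0.331514 + 0.00379866 + 4.66479e-06 = 0.335317
P(Type 2 | the observation) = 0.00379866 / 0.335317 ≈ 0.011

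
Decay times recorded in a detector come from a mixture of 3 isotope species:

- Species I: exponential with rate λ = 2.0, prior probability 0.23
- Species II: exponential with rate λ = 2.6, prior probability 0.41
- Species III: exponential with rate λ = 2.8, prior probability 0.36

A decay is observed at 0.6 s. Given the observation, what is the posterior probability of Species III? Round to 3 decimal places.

Apply Bayes' rule: the posterior for each component is proportional to its prior times its likelihood at x.
Evaluate each component's likelihood at the observed value:
  f_I = 2.0·e^(−2.0·0.6) = 2.0·e^(−1.2000) = 0.602388
  f_II = 2.6·e^(−2.6·0.6) = 2.6·e^(−1.5600) = 0.546354
  f_III = 2.8·e^(−2.8·0.6) = 2.8·e^(−1.6800) = 0.521847
Multiply by the mixture weights:
  P(Z=I)·f_I = 0.23 × 0.602388 = 0.138549
  P(Z=II)·f_II = 0.41 × 0.546354 = 0.224005
  P(Z=III)·f_III = 0.36 × 0.521847 = 0.187865
Evidence: 0.138549 + 0.224005 + 0.187865 = 0.550419
P(Species III | the observation) = 0.187865 / 0.550419 ≈ 0.341

0.341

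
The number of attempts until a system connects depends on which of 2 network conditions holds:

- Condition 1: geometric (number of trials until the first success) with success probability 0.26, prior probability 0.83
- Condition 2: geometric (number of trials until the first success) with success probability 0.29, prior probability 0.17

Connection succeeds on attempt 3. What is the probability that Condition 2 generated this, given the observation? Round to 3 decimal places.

Apply Bayes' rule: the posterior for each component is proportional to its prior times its likelihood at x.
Component likelihoods at x = 3:
  p_1 = 0.142376
  p_2 = 0.146189
Multiply by the mixture weights:
  π_1·p_1 = 0.83 × 0.142376 = 0.118172
  π_2·p_2 = 0.17 × 0.146189 = 0.0248521
Normaliser: 0.118172 + 0.0248521 = 0.143024
So the posterior for Condition 2 is 0.0248521 / 0.143024 ≈ 0.174.

0.174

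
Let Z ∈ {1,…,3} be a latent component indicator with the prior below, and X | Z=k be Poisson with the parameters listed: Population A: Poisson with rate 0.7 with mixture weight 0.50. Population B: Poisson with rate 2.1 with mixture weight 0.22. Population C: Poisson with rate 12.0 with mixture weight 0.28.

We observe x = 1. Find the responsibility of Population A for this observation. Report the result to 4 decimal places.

P(component k | x) = π_k·f_k(x) / marginal(x), where marginal(x) = Σ_j π_j·f_j(x).
Component likelihoods at x = 1:
  f_A = e^(−0.7)·0.7^1/1! = 0.34761
  f_B = e^(−2.1)·2.1^1/1! = 0.257158
  f_C = e^(−12.0)·12.0^1/1! = 7.37305e-05
Prior × likelihood for each component:
  π_A·f_A = 0.50 × 0.34761 = 0.173805
  π_B·f_B = 0.22 × 0.257158 = 0.0565749
  π_C·f_C = 0.28 × 7.37305e-05 = 2.06446e-05
Marginal: 0.173805 + 0.0565749 + 2.06446e-05 = 0.2304
So the posterior for Population A is 0.173805 / 0.2304 ≈ 0.7544.

0.7544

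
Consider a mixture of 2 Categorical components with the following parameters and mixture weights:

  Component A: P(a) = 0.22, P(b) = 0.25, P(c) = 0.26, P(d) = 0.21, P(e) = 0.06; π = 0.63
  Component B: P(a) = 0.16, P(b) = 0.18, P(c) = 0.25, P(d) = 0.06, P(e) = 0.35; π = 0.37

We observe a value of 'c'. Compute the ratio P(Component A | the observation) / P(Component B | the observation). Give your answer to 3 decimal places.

1.771

Posterior odds = (w_i f_i(x)) / (w_j f_j(x)); the normalising sum cancels.
Categorical probabilities:
  L_A = P(c | comp) = 0.26
  L_B = P(c | comp) = 0.25
0.1638 / 0.0925 ≈ 1.771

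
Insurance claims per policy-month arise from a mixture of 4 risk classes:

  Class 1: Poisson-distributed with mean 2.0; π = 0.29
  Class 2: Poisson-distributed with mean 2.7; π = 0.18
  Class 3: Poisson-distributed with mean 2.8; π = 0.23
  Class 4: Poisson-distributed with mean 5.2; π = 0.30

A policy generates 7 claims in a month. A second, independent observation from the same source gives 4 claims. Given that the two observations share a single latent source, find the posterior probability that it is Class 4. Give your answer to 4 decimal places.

0.8442

P(component k | x) = π_k·f_k(x) / marginal(x), where marginal(x) = Σ_j π_j·f_j(x).
Since both observations come from the same component, the likelihood for component k is f_k(x₁)·f_k(x₂).
  L_1 = [e^(−2.0)·2.0^7/7! = 0.00343709] × [0.0902235] = 0.000310106
  L_2 = [e^(−2.7)·2.7^7/7! = 0.0139483] × [0.148816] = 0.00207572
  L_3 = [e^(−2.8)·2.8^7/7! = 0.0162799] × [0.155739] = 0.00253541
  L_4 = [e^(−5.2)·5.2^7/7! = 0.112528] × [0.168063] = 0.0189118
Prior × likelihood for each component:
  π_1·L_1 = 0.29 × 0.000310106 = 8.99308e-05
  π_2·L_2 = 0.18 × 0.00207572 = 0.00037363
  π_3·L_3 = 0.23 × 0.00253541 = 0.000583143
  π_4·L_4 = 0.30 × 0.0189118 = 0.00567353
Evidence: 8.99308e-05 + 0.00037363 + 0.000583143 + 0.00567353 = 0.00672024
P(Class 4 | x₁,x₂) = 0.00567353 / 0.00672024 ≈ 0.8442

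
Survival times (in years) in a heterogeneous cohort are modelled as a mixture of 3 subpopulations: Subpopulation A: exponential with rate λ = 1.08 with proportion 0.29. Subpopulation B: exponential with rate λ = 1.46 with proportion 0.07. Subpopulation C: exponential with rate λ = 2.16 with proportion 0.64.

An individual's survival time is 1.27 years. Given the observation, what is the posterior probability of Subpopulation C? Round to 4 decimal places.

0.4824

Posterior ∝ prior × likelihood, so P(k | x) ∝ P(Z=k) f_k(x); normalise over all components.
Component likelihoods at x = 1.27 years:
  f_A = 0.273997
  f_B = 0.228604
  f_C = 0.139026
Unnormalised posteriors:
  P(Z=A)·f_A = 0.29 × 0.273997 = 0.0794591
  P(Z=B)·f_B = 0.07 × 0.228604 = 0.0160023
  P(Z=C)·f_C = 0.64 × 0.139026 = 0.0889769
Sum: 0.0794591 + 0.0160023 + 0.0889769 = 0.184438
Responsibility of Subpopulation C: 0.0889769 / 0.184438 ≈ 0.4824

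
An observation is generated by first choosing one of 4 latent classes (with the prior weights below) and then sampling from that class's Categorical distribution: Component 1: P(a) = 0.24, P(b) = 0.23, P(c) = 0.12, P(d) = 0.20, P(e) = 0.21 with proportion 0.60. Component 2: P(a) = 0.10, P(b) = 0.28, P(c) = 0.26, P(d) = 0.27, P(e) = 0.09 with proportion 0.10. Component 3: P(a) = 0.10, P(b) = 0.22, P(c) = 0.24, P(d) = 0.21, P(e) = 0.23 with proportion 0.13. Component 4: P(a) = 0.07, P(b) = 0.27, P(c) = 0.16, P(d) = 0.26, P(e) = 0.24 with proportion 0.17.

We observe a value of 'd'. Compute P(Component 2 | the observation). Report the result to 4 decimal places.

0.1236

Apply Bayes' rule: the posterior for each component is proportional to its prior times its likelihood at x.
Evaluate each component's likelihood at the observed value:
  p_1 = 0.2
  p_2 = 0.27
  p_3 = 0.21
  p_4 = 0.26
Unnormalised posteriors:
  π_1·p_1 = 0.60 × 0.2 = 0.12
  π_2·p_2 = 0.10 × 0.27 = 0.027
  π_3·p_3 = 0.13 × 0.21 = 0.0273
  π_4·p_4 = 0.17 × 0.26 = 0.0442
Marginal: 0.12 + 0.027 + 0.0273 + 0.0442 = 0.2185
Responsibility of Component 2: 0.027 / 0.2185 ≈ 0.1236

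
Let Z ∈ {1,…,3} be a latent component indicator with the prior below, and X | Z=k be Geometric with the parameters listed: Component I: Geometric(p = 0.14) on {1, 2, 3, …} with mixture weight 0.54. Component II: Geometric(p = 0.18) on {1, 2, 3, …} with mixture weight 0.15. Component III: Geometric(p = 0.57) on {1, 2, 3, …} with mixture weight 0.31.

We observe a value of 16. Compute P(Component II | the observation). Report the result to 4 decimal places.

0.1488

P(component k | x) = w_k·f_k(x) / marginal(x), where marginal(x) = Σ_j w_j·f_j(x).
Geometric probabilities:
  f_I = 0.0145749
  f_II = 0.00917234
  f_III = 1.81093e-06
Multiply by the mixture weights:
  w_I·f_I = 0.54 × 0.0145749 = 0.00787043
  w_II·f_II = 0.15 × 0.00917234 = 0.00137585
  w_III·f_III = 0.31 × 1.81093e-06 = 5.61388e-07
Evidence: 0.00787043 + 0.00137585 + 5.61388e-07 = 0.00924684
P(Component II | the observation) ≈ 0.1488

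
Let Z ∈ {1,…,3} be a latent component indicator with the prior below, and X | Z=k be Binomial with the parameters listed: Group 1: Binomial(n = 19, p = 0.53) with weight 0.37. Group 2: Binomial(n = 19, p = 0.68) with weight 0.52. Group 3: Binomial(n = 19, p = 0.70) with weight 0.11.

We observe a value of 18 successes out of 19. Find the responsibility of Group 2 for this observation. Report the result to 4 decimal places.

By Bayes' theorem, P(k | x) = w_k f_k(x) / Σ_j w_j f_j(x).
Evaluate each component's likelihood at the observed value:
  L_1 = 9.72338e-05
  L_2 = 0.00587576
  L_3 = 0.00928196
Multiply by the mixture weights:
  w_1·L_1 = 0.37 × 9.72338e-05 = 3.59765e-05
  w_2·L_2 = 0.52 × 0.00587576 = 0.00305539
  w_3·L_3 = 0.11 × 0.00928196 = 0.00102102
Normaliser: 3.59765e-05 + 0.00305539 + 0.00102102 = 0.00411239
Responsibility of Group 2: 0.00305539 / 0.00411239 ≈ 0.7430

0.7430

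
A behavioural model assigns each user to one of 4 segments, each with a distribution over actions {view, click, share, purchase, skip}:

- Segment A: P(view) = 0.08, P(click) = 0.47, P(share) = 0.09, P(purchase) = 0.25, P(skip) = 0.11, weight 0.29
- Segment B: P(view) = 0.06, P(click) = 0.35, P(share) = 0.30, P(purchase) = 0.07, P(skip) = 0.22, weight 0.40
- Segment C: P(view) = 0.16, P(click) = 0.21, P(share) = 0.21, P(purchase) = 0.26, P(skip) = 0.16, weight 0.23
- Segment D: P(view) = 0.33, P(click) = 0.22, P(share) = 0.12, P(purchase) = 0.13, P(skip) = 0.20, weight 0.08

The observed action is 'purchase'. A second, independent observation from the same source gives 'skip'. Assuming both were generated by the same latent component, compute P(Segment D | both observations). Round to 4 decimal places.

0.0807

By Bayes' theorem, P(k | x) = P(Z=k) f_k(x) / Σ_j P(Z=j) f_j(x).
Since both observations come from the same component, the likelihood for component k is f_k(x₁)·f_k(x₂).
  f_A = [0.25] × [0.11] = 0.0275
  f_B = [0.07] × [0.22] = 0.0154
  f_C = [0.26] × [0.16] = 0.0416
  f_D = [0.13] × [0.2] = 0.026
Weight by the priors:
  P(Z=A)·f_A = 0.29 × 0.0275 = 0.007975
  P(Z=B)·f_B = 0.40 × 0.0154 = 0.00616
  P(Z=C)·f_C = 0.23 × 0.0416 = 0.009568
  P(Z=D)·f_D = 0.08 × 0.026 = 0.00208
Denominator: 0.007975 + 0.00616 + 0.009568 + 0.00208 = 0.025783
Responsibility of Segment D: 0.00208 / 0.025783 ≈ 0.0807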